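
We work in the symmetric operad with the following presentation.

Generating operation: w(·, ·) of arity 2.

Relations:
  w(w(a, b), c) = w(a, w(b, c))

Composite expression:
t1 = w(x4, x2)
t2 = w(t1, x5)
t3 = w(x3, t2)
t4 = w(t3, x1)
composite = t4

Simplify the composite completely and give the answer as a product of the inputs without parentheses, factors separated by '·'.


x3 · x4 · x2 · x5 · x1


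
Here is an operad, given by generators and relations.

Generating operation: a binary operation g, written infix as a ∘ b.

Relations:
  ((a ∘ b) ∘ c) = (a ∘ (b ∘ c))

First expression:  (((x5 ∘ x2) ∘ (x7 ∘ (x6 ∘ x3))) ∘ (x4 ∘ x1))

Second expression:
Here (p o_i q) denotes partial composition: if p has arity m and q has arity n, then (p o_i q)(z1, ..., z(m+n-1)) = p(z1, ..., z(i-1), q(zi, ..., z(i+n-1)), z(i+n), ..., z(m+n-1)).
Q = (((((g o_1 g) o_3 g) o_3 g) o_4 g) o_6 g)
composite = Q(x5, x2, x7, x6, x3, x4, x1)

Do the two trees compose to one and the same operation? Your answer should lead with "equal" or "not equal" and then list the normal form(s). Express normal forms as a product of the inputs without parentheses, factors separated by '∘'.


Reducing the first expression gives x5 ∘ x2 ∘ x7 ∘ x6 ∘ x3 ∘ x4 ∘ x1
Reducing the second expression gives x5 ∘ x2 ∘ x7 ∘ x6 ∘ x3 ∘ x4 ∘ x1
The forms coincide; equal.

equal: each reduces to x5 ∘ x2 ∘ x7 ∘ x6 ∘ x3 ∘ x4 ∘ x1


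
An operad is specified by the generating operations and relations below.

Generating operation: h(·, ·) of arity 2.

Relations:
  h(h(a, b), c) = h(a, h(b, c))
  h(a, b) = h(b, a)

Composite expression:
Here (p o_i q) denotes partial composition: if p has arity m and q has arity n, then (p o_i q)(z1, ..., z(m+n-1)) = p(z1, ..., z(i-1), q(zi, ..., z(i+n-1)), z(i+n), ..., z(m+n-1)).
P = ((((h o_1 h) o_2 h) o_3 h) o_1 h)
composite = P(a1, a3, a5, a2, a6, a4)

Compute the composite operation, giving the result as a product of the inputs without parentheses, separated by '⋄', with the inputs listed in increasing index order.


With h associative and commutative, the a-input set is all that matters.
h(a1, a3) spells out as a1 ⋄ a3
h(a2, a6) spells out as a2 ⋄ a6
h(a5, h(a2, a6)) spells out as a5 ⋄ a2 ⋄ a6
h(h(a1, a3), h(a5, h(a2, a6))) spells out as a1 ⋄ a3 ⋄ a5 ⋄ a2 ⋄ a6
h(h(h(a1, a3), h(a5, h(a2, a6))), a4) spells out as a1 ⋄ a3 ⋄ a5 ⋄ a2 ⋄ a6 ⋄ a4
reordering the factors by index: a1 ⋄ a2 ⋄ a3 ⋄ a4 ⋄ a5 ⋄ a6

a1 ⋄ a2 ⋄ a3 ⋄ a4 ⋄ a5 ⋄ a6


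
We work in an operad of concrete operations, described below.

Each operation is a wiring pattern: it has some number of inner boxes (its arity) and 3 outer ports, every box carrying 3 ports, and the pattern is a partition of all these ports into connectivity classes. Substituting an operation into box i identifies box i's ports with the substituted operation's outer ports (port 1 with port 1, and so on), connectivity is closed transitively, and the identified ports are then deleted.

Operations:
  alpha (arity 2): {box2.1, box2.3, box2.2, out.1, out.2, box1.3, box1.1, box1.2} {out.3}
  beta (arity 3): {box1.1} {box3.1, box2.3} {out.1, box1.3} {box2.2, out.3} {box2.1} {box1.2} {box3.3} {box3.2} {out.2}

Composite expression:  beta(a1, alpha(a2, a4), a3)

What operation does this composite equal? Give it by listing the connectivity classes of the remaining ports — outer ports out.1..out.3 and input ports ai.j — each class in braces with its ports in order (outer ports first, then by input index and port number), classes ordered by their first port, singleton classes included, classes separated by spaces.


{out.1, a1.3} {out.2} {out.3, a2.1, a2.2, a2.3, a4.1, a4.2, a4.3} {a1.1} {a1.2} {a3.1} {a3.2} {a3.3}


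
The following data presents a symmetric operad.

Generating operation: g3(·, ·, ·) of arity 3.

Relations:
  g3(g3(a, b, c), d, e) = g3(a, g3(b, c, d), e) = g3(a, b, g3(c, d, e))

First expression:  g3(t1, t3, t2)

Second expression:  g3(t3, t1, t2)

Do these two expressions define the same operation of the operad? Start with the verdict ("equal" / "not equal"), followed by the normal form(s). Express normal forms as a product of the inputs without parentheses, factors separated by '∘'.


not equal — first t1 ∘ t3 ∘ t2, second t3 ∘ t1 ∘ t2

Reducing the first expression gives t1 ∘ t3 ∘ t2
Reducing the second expression gives t3 ∘ t1 ∘ t2
Distinct normal forms: not equal.


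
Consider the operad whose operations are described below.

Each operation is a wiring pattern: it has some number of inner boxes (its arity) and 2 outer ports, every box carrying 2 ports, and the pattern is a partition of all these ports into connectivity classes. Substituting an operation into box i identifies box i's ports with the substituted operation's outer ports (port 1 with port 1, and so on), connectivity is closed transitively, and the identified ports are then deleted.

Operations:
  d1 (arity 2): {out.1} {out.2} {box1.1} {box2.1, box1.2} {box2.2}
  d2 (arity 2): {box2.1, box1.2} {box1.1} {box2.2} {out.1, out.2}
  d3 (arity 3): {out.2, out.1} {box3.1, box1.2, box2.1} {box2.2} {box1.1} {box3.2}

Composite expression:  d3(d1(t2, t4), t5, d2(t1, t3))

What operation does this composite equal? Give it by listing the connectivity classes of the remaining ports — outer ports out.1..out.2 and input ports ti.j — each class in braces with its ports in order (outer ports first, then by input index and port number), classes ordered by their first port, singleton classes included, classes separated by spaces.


{out.1, out.2} {t1.1} {t1.2, t3.1} {t2.1} {t2.2, t4.1} {t3.2} {t4.2} {t5.1} {t5.2}

Two ports join when wires chain via d3-identified ports.
after d1, the pattern on (t2, t4) reads {out.1} {out.2} {t2.1} {t2.2, t4.1} {t4.2} (out.j = its outer ports)
after d2, the pattern on (t1, t3) reads {out.1, out.2} {t1.1} {t1.2, t3.1} {t3.2} (out.j = its outer ports)
after d3, the pattern on (t2, t4, t5, t1, t3) reads {out.1, out.2} {t1.1} {t1.2, t3.1} {t2.1} {t2.2, t4.1} {t3.2} {t4.2} {t5.1} {t5.2} (out.j = its outer ports)


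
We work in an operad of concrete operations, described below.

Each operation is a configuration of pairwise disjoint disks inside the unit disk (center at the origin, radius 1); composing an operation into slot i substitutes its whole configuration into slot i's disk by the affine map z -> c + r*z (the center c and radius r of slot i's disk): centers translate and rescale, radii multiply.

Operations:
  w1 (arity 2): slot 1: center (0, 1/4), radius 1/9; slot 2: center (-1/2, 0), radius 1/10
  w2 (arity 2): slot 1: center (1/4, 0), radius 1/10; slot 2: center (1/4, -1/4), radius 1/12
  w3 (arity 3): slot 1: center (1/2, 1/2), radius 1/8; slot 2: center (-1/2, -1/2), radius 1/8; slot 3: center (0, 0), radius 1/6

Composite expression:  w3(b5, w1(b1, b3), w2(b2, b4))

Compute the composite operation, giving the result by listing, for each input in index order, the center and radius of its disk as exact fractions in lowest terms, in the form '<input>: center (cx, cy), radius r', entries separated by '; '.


b1: center (-1/2, -15/32), radius 1/72; b2: center (1/24, 0), radius 1/60; b3: center (-9/16, -1/2), radius 1/80; b4: center (1/24, -1/24), radius 1/72; b5: center (1/2, 1/2), radius 1/8

Nesting under w3 composes maps z -> c + r*z down each b-path.
input b5: composing its 1 substitution step yields center (1/2, 1/2), radius 1/8
input b1: composing its 2 substitution steps yields center (-1/2, -15/32), radius 1/72
input b3: composing its 2 substitution steps yields center (-9/16, -1/2), radius 1/80
input b2: composing its 2 substitution steps yields center (1/24, 0), radius 1/60
input b4: composing its 2 substitution steps yields center (1/24, -1/24), radius 1/72


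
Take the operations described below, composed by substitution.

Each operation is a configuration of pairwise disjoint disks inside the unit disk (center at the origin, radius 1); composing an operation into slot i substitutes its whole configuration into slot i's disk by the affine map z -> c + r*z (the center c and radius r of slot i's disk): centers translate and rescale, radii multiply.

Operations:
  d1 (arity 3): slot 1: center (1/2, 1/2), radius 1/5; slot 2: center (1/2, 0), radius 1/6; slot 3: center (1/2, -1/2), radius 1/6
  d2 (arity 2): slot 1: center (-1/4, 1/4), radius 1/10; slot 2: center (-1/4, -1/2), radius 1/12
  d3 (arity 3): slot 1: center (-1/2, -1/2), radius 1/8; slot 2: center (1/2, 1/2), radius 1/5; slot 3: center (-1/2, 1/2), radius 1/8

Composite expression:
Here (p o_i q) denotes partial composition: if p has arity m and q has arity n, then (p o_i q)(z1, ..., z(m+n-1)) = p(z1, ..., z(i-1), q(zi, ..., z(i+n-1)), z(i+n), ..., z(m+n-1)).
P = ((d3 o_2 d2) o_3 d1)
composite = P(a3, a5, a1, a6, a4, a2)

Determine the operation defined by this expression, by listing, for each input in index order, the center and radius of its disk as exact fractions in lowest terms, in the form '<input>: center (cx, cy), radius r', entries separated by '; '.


a1: center (11/24, 49/120), radius 1/300; a2: center (-1/2, 1/2), radius 1/8; a3: center (-1/2, -1/2), radius 1/8; a4: center (11/24, 47/120), radius 1/360; a5: center (9/20, 11/20), radius 1/50; a6: center (11/24, 2/5), radius 1/360

Only the slot chain above each a matters under d3; compose those maps.
a3: after 1 affine step, its disk has center (-1/2, -1/2), radius 1/8
a5: after 2 affine steps, its disk has center (9/20, 11/20), radius 1/50
a1: after 3 affine steps, its disk has center (11/24, 49/120), radius 1/300
a6: after 3 affine steps, its disk has center (11/24, 2/5), radius 1/360
a4: after 3 affine steps, its disk has center (11/24, 47/120), radius 1/360
a2: after 1 affine step, its disk has center (-1/2, 1/2), radius 1/8


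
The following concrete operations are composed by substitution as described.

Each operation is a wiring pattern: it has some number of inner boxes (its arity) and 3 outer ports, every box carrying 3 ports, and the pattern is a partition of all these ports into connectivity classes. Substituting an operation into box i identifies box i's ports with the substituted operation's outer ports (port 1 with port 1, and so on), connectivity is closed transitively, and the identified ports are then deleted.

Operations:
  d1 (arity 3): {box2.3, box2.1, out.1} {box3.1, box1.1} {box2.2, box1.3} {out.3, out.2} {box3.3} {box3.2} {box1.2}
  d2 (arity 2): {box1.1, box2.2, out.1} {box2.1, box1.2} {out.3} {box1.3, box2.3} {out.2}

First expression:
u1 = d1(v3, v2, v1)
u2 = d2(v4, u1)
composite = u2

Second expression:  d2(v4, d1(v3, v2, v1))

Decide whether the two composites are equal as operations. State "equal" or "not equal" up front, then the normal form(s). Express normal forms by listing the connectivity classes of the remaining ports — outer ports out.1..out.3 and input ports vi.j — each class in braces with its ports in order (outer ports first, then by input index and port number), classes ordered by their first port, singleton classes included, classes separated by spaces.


The first expression reduces to {out.1, v4.1, v4.3} {out.2} {out.3} {v1.1, v3.1} {v1.2} {v1.3} {v2.1, v2.3, v4.2} {v2.2, v3.3} {v3.2}
The second expression reduces to {out.1, v4.1, v4.3} {out.2} {out.3} {v1.1, v3.1} {v1.2} {v1.3} {v2.1, v2.3, v4.2} {v2.2, v3.3} {v3.2}
Both agree, so they are equal.

equal; the common form is {out.1, v4.1, v4.3} {out.2} {out.3} {v1.1, v3.1} {v1.2} {v1.3} {v2.1, v2.3, v4.2} {v2.2, v3.3} {v3.2}


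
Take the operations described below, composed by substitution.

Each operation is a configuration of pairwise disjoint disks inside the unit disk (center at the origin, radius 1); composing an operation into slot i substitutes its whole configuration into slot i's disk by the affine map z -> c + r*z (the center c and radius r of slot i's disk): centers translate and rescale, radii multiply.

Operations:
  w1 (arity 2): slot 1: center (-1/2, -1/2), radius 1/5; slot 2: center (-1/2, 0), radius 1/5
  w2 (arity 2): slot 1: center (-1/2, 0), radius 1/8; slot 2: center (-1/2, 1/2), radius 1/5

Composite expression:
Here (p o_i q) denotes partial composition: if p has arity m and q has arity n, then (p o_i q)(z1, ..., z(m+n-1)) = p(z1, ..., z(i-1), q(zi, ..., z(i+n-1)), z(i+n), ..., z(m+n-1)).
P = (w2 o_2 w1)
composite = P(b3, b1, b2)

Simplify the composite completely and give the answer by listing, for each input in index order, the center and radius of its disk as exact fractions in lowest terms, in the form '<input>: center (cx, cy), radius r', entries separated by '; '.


b1: center (-3/5, 2/5), radius 1/25; b2: center (-3/5, 1/2), radius 1/25; b3: center (-1/2, 0), radius 1/8


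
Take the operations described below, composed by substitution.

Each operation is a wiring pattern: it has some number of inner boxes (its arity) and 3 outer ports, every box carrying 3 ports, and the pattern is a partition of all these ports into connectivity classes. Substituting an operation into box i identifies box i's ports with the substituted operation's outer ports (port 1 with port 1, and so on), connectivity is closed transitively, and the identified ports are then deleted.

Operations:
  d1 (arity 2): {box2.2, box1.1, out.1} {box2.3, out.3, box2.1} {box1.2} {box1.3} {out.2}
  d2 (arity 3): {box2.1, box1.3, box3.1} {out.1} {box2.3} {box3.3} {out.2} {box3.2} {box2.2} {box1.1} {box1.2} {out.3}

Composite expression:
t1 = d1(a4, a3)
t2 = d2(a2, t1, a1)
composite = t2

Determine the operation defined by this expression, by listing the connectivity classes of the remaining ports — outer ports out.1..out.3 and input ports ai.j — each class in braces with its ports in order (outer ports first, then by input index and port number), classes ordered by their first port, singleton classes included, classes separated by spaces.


{out.1} {out.2} {out.3} {a1.1, a2.3, a3.2, a4.1} {a1.2} {a1.3} {a2.1} {a2.2} {a3.1, a3.3} {a4.2} {a4.3}


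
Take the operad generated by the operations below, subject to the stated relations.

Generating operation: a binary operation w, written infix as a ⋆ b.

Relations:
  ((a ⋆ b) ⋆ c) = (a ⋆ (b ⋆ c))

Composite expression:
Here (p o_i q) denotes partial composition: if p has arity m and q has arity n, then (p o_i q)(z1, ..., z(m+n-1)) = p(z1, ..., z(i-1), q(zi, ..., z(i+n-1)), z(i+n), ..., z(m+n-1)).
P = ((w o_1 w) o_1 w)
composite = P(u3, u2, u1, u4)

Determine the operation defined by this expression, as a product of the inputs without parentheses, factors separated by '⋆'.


u3 ⋆ u2 ⋆ u1 ⋆ u4

All parenthesizations of w agree; list the u-inputs left to right.
(u3 ⋆ u2) unparenthesizes to u3 ⋆ u2
((u3 ⋆ u2) ⋆ u1) unparenthesizes to u3 ⋆ u2 ⋆ u1
(((u3 ⋆ u2) ⋆ u1) ⋆ u4) unparenthesizes to u3 ⋆ u2 ⋆ u1 ⋆ u4


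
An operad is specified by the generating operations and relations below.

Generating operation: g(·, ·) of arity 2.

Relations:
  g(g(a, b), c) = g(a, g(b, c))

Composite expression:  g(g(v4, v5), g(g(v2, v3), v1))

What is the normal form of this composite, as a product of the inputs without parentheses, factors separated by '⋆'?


Every regrouping of g is equal, so read the v-inputs in written order.
g(v4, v5) linearizes to v4 ⋆ v5
g(v2, v3) linearizes to v2 ⋆ v3
g(g(v2, v3), v1) linearizes to v2 ⋆ v3 ⋆ v1
g(g(v4, v5), g(g(v2, v3), v1)) linearizes to v4 ⋆ v5 ⋆ v2 ⋆ v3 ⋆ v1

v4 ⋆ v5 ⋆ v2 ⋆ v3 ⋆ v1


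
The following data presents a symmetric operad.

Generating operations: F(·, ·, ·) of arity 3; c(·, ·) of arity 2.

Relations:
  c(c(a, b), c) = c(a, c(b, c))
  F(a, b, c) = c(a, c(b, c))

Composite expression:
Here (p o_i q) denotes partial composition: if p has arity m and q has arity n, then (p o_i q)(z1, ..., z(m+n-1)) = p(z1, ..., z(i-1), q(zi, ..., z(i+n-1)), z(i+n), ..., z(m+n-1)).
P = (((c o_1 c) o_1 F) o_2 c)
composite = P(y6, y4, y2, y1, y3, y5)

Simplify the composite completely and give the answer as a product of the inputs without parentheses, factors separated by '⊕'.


y6 ⊕ y4 ⊕ y2 ⊕ y1 ⊕ y3 ⊕ y5


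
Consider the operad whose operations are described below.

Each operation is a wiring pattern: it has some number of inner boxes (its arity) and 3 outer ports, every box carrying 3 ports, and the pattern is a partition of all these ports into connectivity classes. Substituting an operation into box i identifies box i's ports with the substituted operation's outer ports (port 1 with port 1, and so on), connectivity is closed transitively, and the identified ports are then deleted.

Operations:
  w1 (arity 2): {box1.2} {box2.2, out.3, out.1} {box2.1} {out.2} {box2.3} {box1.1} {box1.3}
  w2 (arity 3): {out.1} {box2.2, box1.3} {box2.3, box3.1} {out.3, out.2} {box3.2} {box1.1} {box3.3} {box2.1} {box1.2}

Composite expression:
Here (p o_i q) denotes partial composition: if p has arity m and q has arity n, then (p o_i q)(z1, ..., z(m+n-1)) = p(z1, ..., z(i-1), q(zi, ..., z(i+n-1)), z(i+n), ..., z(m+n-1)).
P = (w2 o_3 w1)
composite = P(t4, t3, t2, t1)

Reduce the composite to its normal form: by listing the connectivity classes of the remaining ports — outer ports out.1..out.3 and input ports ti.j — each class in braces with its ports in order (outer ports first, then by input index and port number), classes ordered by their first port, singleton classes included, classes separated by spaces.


Two ports join when wires chain via w2-identified ports.
after w1, the pattern on (t2, t1) reads {out.1, out.3, t1.2} {out.2} {t1.1} {t1.3} {t2.1} {t2.2} {t2.3} (out.j = its outer ports)
after w2, the pattern on (t4, t3, t2, t1) reads {out.1} {out.2, out.3} {t1.1} {t1.2, t3.3} {t1.3} {t2.1} {t2.2} {t2.3} {t3.1} {t3.2, t4.3} {t4.1} {t4.2} (out.j = its outer ports)

{out.1} {out.2, out.3} {t1.1} {t1.2, t3.3} {t1.3} {t2.1} {t2.2} {t2.3} {t3.1} {t3.2, t4.3} {t4.1} {t4.2}


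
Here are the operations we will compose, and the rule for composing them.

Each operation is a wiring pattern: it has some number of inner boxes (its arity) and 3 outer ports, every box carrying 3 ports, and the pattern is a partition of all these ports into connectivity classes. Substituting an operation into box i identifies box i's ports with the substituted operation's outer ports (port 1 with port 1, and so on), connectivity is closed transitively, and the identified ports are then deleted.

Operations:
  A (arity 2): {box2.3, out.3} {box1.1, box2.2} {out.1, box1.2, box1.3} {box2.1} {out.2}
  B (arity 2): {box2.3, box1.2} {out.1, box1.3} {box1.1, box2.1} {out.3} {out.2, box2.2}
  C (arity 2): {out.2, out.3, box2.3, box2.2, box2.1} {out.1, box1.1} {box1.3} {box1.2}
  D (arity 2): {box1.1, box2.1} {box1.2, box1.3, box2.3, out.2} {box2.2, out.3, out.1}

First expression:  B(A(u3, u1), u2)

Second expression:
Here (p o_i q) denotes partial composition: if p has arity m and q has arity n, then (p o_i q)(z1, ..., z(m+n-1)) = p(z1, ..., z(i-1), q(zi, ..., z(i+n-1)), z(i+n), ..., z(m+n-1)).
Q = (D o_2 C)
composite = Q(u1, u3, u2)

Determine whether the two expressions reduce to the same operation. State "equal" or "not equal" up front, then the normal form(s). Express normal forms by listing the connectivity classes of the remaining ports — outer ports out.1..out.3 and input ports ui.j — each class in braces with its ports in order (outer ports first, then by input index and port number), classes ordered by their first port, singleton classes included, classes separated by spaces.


not equal: they reduce to {out.1, u1.3} {out.2, u2.2} {out.3} {u1.1} {u1.2, u3.1} {u2.1, u3.2, u3.3} {u2.3} and {out.1, out.2, out.3, u1.2, u1.3, u2.1, u2.2, u2.3} {u1.1, u3.1} {u3.2} {u3.3}

The first composite normalizes to {out.1, u1.3} {out.2, u2.2} {out.3} {u1.1} {u1.2, u3.1} {u2.1, u3.2, u3.3} {u2.3}
The second composite normalizes to {out.1, out.2, out.3, u1.2, u1.3, u2.1, u2.2, u2.3} {u1.1, u3.1} {u3.2} {u3.3}
No match — not equal.


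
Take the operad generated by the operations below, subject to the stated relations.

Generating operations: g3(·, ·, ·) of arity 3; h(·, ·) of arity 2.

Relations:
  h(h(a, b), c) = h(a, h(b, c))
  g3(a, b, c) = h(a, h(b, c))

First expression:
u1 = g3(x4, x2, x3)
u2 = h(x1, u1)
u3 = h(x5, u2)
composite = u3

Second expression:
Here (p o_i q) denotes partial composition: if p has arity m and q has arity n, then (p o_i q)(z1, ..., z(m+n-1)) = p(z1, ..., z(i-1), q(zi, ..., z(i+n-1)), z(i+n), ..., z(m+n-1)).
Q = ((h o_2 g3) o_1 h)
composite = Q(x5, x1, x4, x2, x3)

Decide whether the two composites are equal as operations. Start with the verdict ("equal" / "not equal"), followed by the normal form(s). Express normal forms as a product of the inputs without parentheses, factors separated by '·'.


equal; both compose to x5 · x1 · x4 · x2 · x3

Reducing the first expression gives x5 · x1 · x4 · x2 · x3
Reducing the second expression gives x5 · x1 · x4 · x2 · x3
Both agree, so they are equal.


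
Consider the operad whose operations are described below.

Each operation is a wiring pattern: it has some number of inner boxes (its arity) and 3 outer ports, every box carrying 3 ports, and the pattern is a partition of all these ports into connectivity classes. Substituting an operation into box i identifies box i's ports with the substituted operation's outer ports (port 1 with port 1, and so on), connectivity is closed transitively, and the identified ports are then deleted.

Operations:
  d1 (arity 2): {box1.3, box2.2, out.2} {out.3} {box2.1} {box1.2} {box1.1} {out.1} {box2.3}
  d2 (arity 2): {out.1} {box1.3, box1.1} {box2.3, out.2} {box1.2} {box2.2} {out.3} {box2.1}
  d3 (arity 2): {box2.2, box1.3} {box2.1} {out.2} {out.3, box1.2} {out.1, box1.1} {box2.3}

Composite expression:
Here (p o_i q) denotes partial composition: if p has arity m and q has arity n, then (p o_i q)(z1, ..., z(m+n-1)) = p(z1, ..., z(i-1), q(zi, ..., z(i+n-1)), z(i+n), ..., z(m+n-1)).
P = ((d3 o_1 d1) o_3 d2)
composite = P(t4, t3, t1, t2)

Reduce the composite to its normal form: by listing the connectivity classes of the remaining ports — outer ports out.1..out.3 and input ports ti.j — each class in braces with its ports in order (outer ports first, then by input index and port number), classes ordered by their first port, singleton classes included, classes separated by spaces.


{out.1} {out.2} {out.3, t3.2, t4.3} {t1.1, t1.3} {t1.2} {t2.1} {t2.2} {t2.3} {t3.1} {t3.3} {t4.1} {t4.2}


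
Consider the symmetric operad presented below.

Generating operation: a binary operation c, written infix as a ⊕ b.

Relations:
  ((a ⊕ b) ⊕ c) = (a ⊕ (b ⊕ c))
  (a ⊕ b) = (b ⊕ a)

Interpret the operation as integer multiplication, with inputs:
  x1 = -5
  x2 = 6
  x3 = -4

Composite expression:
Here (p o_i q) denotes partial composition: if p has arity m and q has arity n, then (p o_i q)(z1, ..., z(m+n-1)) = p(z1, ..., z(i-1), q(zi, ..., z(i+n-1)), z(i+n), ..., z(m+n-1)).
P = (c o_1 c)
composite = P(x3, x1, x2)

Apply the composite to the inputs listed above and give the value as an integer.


(x3 ⊕ x1) = 20
((x3 ⊕ x1) ⊕ x2) = 120

120


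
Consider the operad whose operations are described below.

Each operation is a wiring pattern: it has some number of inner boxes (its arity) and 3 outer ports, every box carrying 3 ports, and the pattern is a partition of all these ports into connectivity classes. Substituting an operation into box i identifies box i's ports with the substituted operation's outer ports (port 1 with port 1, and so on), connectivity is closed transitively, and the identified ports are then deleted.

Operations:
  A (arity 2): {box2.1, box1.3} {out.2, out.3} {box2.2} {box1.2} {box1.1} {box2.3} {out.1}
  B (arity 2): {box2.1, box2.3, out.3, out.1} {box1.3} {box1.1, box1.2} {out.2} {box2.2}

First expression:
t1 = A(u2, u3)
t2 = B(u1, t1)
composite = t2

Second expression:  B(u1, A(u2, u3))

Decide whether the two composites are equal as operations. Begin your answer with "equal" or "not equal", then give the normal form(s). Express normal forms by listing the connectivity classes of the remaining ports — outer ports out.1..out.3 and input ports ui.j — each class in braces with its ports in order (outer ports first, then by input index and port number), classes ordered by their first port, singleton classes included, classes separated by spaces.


equal; the common form is {out.1, out.3} {out.2} {u1.1, u1.2} {u1.3} {u2.1} {u2.2} {u2.3, u3.1} {u3.2} {u3.3}


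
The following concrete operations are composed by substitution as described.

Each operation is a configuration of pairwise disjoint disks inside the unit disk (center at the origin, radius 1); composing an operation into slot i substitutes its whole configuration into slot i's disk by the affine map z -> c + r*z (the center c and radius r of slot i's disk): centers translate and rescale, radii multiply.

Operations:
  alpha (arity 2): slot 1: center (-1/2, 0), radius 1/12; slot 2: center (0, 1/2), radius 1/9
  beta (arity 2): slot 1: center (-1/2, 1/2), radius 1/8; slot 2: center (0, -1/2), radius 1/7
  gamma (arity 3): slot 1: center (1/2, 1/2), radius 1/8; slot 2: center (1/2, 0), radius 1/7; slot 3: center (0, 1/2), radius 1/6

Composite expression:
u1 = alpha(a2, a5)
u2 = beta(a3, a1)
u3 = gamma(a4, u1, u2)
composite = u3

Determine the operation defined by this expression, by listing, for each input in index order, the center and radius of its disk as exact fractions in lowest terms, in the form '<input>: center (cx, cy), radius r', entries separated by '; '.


a1: center (0, 5/12), radius 1/42; a2: center (3/7, 0), radius 1/84; a3: center (-1/12, 7/12), radius 1/48; a4: center (1/2, 1/2), radius 1/8; a5: center (1/2, 1/14), radius 1/63

Follow each a-input down from gamma: c' goes to c + r*c', radius to r*r'.
tracing a4 down its 1-map path: center (1/2, 1/2), radius 1/8
tracing a2 down its 2-map path: center (3/7, 0), radius 1/84
tracing a5 down its 2-map path: center (1/2, 1/14), radius 1/63
tracing a3 down its 2-map path: center (-1/12, 7/12), radius 1/48
tracing a1 down its 2-map path: center (0, 5/12), radius 1/42


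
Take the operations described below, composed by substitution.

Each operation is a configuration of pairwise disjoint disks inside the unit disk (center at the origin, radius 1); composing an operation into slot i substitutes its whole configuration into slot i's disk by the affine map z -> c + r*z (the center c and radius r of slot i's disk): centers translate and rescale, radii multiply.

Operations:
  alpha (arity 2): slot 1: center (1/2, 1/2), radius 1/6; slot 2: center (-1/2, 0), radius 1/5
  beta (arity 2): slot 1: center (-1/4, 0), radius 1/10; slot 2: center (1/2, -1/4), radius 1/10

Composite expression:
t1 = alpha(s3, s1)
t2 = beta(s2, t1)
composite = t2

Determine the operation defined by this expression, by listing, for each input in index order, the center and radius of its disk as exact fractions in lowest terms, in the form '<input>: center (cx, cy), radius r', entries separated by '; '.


Affine substitution under beta: radii multiply and s-centers shift.
tracing s2 down its 1-map path: center (-1/4, 0), radius 1/10
tracing s3 down its 2-map path: center (11/20, -1/5), radius 1/60
tracing s1 down its 2-map path: center (9/20, -1/4), radius 1/50

s1: center (9/20, -1/4), radius 1/50; s2: center (-1/4, 0), radius 1/10; s3: center (11/20, -1/5), radius 1/60


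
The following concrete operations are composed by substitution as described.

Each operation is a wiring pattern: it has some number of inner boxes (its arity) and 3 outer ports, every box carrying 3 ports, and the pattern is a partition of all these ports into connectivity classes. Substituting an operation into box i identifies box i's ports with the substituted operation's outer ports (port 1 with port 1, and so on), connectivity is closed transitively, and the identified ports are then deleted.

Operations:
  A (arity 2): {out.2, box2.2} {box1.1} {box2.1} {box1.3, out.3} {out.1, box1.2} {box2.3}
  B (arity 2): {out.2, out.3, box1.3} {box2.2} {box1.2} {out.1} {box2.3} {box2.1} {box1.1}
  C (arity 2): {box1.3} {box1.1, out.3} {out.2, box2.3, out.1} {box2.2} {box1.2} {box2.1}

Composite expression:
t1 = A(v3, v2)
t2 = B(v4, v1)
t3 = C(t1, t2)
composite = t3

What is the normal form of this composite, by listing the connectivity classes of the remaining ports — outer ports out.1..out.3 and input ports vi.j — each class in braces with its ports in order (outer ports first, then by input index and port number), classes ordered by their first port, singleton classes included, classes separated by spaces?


{out.1, out.2, v4.3} {out.3, v3.2} {v1.1} {v1.2} {v1.3} {v2.1} {v2.2} {v2.3} {v3.1} {v3.3} {v4.1} {v4.2}

Treat the ports identified at C as solder joints: merge, then drop.
the subtree at A composes to {out.1, v3.2} {out.2, v2.2} {out.3, v3.3} {v2.1} {v2.3} {v3.1} on (v3, v2); out.j = own outer ports
the subtree at B composes to {out.1} {out.2, out.3, v4.3} {v1.1} {v1.2} {v1.3} {v4.1} {v4.2} on (v4, v1); out.j = own outer ports
the subtree at C composes to {out.1, out.2, v4.3} {out.3, v3.2} {v1.1} {v1.2} {v1.3} {v2.1} {v2.2} {v2.3} {v3.1} {v3.3} {v4.1} {v4.2} on (v3, v2, v4, v1); out.j = own outer ports


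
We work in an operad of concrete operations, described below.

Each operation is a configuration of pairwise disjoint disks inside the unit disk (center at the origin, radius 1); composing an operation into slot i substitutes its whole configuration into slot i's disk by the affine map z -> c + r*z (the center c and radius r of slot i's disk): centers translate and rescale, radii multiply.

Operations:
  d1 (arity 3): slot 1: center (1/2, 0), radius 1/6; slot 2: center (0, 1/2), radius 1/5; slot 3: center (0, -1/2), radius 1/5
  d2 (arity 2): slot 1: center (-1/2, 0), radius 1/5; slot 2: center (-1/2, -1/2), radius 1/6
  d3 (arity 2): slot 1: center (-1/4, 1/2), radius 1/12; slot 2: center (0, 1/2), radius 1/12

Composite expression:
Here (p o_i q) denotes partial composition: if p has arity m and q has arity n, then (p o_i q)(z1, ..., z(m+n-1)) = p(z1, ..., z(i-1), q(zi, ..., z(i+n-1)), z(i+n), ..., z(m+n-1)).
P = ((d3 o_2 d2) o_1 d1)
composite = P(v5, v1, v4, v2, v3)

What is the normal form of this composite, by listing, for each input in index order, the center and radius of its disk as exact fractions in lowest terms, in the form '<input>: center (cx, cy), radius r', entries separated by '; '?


v1: center (-1/4, 13/24), radius 1/60; v2: center (-1/24, 1/2), radius 1/60; v3: center (-1/24, 11/24), radius 1/72; v4: center (-1/4, 11/24), radius 1/60; v5: center (-5/24, 1/2), radius 1/72

Only the slot chain above each v matters under d3; compose those maps.
tracing v5 down its 2-map path: center (-5/24, 1/2), radius 1/72
tracing v1 down its 2-map path: center (-1/4, 13/24), radius 1/60
tracing v4 down its 2-map path: center (-1/4, 11/24), radius 1/60
tracing v2 down its 2-map path: center (-1/24, 1/2), radius 1/60
tracing v3 down its 2-map path: center (-1/24, 11/24), radius 1/72


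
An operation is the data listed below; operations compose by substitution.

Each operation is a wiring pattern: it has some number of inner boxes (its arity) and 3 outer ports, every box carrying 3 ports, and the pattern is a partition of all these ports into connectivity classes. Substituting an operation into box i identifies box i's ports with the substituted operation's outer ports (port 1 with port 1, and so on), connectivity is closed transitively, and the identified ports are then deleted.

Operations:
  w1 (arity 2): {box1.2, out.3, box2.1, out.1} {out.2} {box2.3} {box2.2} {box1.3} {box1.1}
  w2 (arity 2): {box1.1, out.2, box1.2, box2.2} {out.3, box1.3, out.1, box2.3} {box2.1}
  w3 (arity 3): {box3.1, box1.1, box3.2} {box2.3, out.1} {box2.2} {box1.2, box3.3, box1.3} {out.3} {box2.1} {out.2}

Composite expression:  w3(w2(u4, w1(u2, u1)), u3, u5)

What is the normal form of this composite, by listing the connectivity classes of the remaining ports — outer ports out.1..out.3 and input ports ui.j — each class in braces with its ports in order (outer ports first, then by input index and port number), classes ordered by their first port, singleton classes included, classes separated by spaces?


{out.1, u3.3} {out.2} {out.3} {u1.1, u2.2, u4.1, u4.2, u4.3, u5.1, u5.2, u5.3} {u1.2} {u1.3} {u2.1} {u2.3} {u3.1} {u3.2}


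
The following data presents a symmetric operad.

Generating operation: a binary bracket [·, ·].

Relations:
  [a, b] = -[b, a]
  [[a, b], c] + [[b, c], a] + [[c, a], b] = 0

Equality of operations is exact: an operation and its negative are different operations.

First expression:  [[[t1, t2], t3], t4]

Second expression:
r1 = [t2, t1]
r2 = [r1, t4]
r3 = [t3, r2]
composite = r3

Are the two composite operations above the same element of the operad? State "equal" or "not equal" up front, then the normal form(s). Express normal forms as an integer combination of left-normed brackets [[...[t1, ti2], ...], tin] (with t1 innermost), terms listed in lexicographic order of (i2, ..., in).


The first composite normalizes to [[[t1, t2], t3], t4]
The second composite normalizes to [[[t1, t2], t4], t3]
Distinct normal forms: not equal.

not equal; the first gives [[[t1, t2], t3], t4] and the second [[[t1, t2], t4], t3]


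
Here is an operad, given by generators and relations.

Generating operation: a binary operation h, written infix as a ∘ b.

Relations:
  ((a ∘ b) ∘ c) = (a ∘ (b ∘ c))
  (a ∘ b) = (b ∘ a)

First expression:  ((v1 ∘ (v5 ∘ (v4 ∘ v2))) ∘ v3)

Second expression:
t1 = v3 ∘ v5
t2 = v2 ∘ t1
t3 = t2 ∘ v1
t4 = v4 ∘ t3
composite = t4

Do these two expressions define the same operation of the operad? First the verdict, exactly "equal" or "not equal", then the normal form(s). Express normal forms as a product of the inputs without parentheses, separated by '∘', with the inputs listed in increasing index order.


equal; the common form is v1 ∘ v2 ∘ v3 ∘ v4 ∘ v5

In normal form, the first expression is v1 ∘ v2 ∘ v3 ∘ v4 ∘ v5
In normal form, the second expression is v1 ∘ v2 ∘ v3 ∘ v4 ∘ v5
The normal forms match — equal.


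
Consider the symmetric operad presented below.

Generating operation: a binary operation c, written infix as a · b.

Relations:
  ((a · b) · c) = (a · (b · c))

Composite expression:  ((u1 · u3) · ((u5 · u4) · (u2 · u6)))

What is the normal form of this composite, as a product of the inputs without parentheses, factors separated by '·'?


u1 · u3 · u5 · u4 · u2 · u6

All parenthesizations of c agree; list the u-inputs left to right.
(u1 · u3) collapses to u1 · u3
(u5 · u4) collapses to u5 · u4
(u2 · u6) collapses to u2 · u6
((u5 · u4) · (u2 · u6)) collapses to u5 · u4 · u2 · u6
((u1 · u3) · ((u5 · u4) · (u2 · u6))) collapses to u1 · u3 · u5 · u4 · u2 · u6


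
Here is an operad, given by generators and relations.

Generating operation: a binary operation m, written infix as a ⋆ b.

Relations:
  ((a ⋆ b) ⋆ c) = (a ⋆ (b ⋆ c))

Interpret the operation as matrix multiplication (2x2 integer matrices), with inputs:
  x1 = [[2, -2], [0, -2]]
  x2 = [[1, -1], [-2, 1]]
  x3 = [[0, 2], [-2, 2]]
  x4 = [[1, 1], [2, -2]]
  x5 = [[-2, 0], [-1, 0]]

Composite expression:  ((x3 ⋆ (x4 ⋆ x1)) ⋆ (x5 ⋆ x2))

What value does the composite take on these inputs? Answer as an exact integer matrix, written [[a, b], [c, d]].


[[-16, 16], [-16, 16]]


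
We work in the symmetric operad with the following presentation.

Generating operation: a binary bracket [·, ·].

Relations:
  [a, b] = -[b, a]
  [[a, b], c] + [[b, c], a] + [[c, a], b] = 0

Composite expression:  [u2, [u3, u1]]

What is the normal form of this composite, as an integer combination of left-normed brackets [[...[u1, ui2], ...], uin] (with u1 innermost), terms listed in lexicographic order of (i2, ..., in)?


[[u1, u3], u2]

Left-normed coefficients sit on the u1-initial expansion words.
Composite bracket: [u2, [u3, u1]]
Under [a, b] = ab - ba we get 4 signed associative words (2^2 = 4).
Collect the words opening with u1:
  u1u3u2 (sign +1) contributes +[[u1, u3], u2]


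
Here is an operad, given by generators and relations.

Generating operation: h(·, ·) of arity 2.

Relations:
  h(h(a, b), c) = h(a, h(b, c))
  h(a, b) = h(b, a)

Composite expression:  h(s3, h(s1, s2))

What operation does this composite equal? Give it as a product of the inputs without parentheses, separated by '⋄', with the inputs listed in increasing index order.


Key point: h commutes, so take the s-inputs in any fixed order.
h(s1, s2) spells out as s1 ⋄ s2
h(s3, h(s1, s2)) spells out as s3 ⋄ s1 ⋄ s2
rearranged into index order: s1 ⋄ s2 ⋄ s3

s1 ⋄ s2 ⋄ s3


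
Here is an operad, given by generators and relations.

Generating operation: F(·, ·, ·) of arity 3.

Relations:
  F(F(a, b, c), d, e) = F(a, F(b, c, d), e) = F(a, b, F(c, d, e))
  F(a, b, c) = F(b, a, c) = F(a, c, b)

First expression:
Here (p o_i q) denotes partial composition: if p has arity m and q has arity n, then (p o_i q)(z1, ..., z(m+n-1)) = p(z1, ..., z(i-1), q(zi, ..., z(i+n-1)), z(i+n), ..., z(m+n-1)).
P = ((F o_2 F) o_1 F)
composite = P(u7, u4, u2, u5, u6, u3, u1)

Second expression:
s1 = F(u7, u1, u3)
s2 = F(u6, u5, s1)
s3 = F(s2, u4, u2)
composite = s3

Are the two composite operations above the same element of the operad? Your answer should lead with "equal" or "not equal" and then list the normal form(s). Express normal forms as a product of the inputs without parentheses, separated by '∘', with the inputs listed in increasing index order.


The first expression reduces to u1 ∘ u2 ∘ u3 ∘ u4 ∘ u5 ∘ u6 ∘ u7
The second expression reduces to u1 ∘ u2 ∘ u3 ∘ u4 ∘ u5 ∘ u6 ∘ u7
The normal forms match — equal.

equal: each reduces to u1 ∘ u2 ∘ u3 ∘ u4 ∘ u5 ∘ u6 ∘ u7


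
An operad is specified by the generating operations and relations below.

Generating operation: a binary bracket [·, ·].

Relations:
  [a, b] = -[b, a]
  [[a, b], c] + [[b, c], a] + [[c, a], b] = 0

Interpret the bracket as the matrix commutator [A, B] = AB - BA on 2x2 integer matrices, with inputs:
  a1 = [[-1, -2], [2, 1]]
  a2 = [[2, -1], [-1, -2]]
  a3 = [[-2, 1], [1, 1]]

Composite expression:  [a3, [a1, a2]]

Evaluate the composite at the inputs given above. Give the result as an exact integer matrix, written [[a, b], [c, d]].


[[-4, -38], [26, 4]]

[a1, a2] = [[4, 10], [6, -4]]
[a3, [a1, a2]] = [[-4, -38], [26, 4]]


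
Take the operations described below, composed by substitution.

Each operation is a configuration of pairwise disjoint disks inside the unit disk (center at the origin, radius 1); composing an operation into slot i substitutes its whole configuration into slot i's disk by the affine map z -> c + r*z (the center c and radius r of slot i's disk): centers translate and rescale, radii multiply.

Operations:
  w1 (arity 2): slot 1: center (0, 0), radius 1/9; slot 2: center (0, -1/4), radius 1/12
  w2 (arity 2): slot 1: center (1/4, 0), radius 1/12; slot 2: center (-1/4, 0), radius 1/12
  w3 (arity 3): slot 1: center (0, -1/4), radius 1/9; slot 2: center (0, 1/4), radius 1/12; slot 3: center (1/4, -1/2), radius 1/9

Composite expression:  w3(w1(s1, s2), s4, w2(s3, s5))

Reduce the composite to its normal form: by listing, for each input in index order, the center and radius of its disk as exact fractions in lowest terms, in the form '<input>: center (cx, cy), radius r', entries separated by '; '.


Below w3, radii multiply path by path; the s-disk centers shift.
s1 passes through 2 substitutions, ending at center (0, -1/4), radius 1/81
s2 passes through 2 substitutions, ending at center (0, -5/18), radius 1/108
s4 passes through 1 substitution, ending at center (0, 1/4), radius 1/12
s3 passes through 2 substitutions, ending at center (5/18, -1/2), radius 1/108
s5 passes through 2 substitutions, ending at center (2/9, -1/2), radius 1/108

s1: center (0, -1/4), radius 1/81; s2: center (0, -5/18), radius 1/108; s3: center (5/18, -1/2), radius 1/108; s4: center (0, 1/4), radius 1/12; s5: center (2/9, -1/2), radius 1/108


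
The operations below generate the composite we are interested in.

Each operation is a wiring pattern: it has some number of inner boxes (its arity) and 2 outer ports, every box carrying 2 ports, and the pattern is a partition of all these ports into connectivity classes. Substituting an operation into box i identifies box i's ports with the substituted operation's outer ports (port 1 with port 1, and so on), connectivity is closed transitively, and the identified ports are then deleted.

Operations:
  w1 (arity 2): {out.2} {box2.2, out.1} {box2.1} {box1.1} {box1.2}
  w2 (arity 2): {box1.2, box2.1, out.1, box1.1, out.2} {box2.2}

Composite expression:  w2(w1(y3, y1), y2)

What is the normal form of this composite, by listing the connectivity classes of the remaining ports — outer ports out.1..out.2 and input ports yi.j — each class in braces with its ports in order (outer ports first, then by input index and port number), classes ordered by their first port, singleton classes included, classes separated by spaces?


Treat the ports identified at w2 as solder joints: merge, then drop.
through w1, on inputs (y3, y1): {out.1, y1.2} {out.2} {y1.1} {y3.1} {y3.2} (out.j = stage outer ports)
through w2, on inputs (y3, y1, y2): {out.1, out.2, y1.2, y2.1} {y1.1} {y2.2} {y3.1} {y3.2} (out.j = stage outer ports)

{out.1, out.2, y1.2, y2.1} {y1.1} {y2.2} {y3.1} {y3.2}
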